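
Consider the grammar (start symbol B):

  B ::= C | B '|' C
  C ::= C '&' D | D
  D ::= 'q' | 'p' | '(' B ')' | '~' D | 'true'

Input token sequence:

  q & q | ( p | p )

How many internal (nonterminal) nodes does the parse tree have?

[B [B [C [C [D q]] & [D q]]] | [C [D ( [B [B [C [D p]]] | [C [D p]]] )]]]

14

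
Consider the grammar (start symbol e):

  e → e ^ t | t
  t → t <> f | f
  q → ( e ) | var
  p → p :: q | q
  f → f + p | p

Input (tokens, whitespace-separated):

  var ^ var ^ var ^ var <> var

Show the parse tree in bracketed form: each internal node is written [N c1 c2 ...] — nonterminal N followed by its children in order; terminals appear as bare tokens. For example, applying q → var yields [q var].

[e [e [e [e [t [f [p [q var]]]]] ^ [t [f [p [q var]]]]] ^ [t [f [p [q var]]]]] ^ [t [t [f [p [q var]]]] <> [f [p [q var]]]]]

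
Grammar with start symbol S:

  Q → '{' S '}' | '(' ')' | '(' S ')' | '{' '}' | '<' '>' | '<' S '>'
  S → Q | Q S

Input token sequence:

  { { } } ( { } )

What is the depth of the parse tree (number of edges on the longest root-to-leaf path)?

5

[S [Q { [S [Q { }]] }] [S [Q ( [S [Q { }]] )]]]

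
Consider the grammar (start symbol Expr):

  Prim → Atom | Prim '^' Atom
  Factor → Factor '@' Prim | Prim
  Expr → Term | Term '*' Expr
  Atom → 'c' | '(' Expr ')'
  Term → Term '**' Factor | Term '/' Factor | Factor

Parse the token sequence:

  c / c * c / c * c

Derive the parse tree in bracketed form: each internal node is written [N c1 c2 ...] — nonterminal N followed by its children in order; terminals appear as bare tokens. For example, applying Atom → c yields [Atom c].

[Expr [Term [Term [Factor [Prim [Atom c]]]] / [Factor [Prim [Atom c]]]] * [Expr [Term [Term [Factor [Prim [Atom c]]]] / [Factor [Prim [Atom c]]]] * [Expr [Term [Factor [Prim [Atom c]]]]]]]

Expr
Term * Expr
Term / Factor * Expr
Factor / Factor * Expr
Prim / Factor * Expr
Atom / Factor * Expr
c / Factor * Expr
c / Prim * Expr
c / Atom * Expr
c / c * Expr
c / c * Term * Expr
c / c * Term / Factor * Expr
c / c * Factor / Factor * Expr
c / c * Prim / Factor * Expr
c / c * Atom / Factor * Expr
c / c * c / Factor * Expr
c / c * c / Prim * Expr
c / c * c / Atom * Expr
c / c * c / c * Expr
c / c * c / c * Term
c / c * c / c * Factor
c / c * c / c * Prim
c / c * c / c * Atom
c / c * c / c * c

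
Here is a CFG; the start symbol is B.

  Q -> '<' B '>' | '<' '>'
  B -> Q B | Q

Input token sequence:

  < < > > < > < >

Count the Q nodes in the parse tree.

[B [Q < [B [Q < >]] >] [B [Q < >] [B [Q < >]]]]

4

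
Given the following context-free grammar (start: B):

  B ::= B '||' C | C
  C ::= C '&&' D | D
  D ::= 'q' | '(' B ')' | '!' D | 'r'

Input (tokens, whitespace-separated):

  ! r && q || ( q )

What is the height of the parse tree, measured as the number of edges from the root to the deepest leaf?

6

[B [B [C [C [D ! [D r]]] && [D q]]] || [C [D ( [B [C [D q]]] )]]]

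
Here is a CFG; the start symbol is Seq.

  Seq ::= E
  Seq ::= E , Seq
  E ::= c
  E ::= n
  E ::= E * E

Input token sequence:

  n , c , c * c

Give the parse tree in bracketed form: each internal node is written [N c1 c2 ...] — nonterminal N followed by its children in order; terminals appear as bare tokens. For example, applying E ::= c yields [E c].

Seq
E , Seq
n , Seq
n , E , Seq
n , c , Seq
n , c , E
n , c , E * E
n , c , c * E
n , c , c * c

[Seq [E n] , [Seq [E c] , [Seq [E [E c] * [E c]]]]]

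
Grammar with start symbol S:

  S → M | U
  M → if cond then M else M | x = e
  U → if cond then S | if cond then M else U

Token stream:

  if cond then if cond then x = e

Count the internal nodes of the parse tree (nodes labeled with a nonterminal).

6

[S [U if cond then [S [U if cond then [S [M x = e]]]]]]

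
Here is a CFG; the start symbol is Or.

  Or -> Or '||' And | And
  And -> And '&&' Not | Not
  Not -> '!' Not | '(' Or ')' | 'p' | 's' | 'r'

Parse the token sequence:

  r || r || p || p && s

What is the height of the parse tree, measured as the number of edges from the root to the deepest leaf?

[Or [Or [Or [Or [And [Not r]]] || [And [Not r]]] || [And [Not p]]] || [And [And [Not p]] && [Not s]]]

6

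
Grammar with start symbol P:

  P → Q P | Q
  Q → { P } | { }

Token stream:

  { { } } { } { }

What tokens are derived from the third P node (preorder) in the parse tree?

{ } { }

[P [Q { [P [Q { }]] }] [P [Q { }] [P [Q { }]]]]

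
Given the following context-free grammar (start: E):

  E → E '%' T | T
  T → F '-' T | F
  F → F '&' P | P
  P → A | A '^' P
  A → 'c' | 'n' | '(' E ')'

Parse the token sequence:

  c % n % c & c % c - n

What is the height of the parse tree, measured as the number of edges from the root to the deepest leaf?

[E [E [E [E [T [F [P [A c]]]]] % [T [F [P [A n]]]]] % [T [F [F [P [A c]]] & [P [A c]]]]] % [T [F [P [A c]]] - [T [F [P [A n]]]]]]

8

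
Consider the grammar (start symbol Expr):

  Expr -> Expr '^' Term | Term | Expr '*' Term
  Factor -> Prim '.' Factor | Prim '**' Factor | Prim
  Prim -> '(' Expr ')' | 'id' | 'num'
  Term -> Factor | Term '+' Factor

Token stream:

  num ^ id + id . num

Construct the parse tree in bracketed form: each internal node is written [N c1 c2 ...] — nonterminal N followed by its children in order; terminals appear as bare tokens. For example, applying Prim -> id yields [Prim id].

Expr
Expr ^ Term
Term ^ Term
Factor ^ Term
Prim ^ Term
num ^ Term
num ^ Term + Factor
num ^ Factor + Factor
num ^ Prim + Factor
num ^ id + Factor
num ^ id + Prim . Factor
num ^ id + id . Factor
num ^ id + id . Prim
num ^ id + id . num

[Expr [Expr [Term [Factor [Prim num]]]] ^ [Term [Term [Factor [Prim id]]] + [Factor [Prim id] . [Factor [Prim num]]]]]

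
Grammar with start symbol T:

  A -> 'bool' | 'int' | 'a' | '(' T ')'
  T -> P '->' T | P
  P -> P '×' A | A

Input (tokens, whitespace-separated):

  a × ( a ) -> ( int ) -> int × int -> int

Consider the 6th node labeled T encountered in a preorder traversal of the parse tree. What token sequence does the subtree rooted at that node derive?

int

[T [P [P [A a]] × [A ( [T [P [A a]]] )]] -> [T [P [A ( [T [P [A int]]] )]] -> [T [P [P [A int]] × [A int]] -> [T [P [A int]]]]]]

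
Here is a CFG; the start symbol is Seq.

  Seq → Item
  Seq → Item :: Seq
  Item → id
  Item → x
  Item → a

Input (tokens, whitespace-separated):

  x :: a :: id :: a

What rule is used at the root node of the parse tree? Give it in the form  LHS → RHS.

[Seq [Item x] :: [Seq [Item a] :: [Seq [Item id] :: [Seq [Item a]]]]]

Seq → Item :: Seq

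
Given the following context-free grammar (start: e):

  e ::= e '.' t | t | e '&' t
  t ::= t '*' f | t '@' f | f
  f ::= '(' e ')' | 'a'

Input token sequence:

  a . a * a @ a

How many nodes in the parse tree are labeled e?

[e [e [t [f a]]] . [t [t [t [f a]] * [f a]] @ [f a]]]

2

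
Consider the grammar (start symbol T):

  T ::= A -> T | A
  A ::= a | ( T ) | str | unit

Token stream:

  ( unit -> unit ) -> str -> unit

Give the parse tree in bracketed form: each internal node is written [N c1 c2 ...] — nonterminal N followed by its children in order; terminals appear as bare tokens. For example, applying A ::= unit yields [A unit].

[T [A ( [T [A unit] -> [T [A unit]]] )] -> [T [A str] -> [T [A unit]]]]

T
A -> T
( T ) -> T
( A -> T ) -> T
( unit -> T ) -> T
( unit -> A ) -> T
( unit -> unit ) -> T
( unit -> unit ) -> A -> T
( unit -> unit ) -> str -> T
( unit -> unit ) -> str -> A
( unit -> unit ) -> str -> unit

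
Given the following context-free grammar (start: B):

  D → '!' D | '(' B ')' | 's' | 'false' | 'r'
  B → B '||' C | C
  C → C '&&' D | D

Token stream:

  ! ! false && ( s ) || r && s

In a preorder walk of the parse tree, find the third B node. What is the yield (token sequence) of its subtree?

[B [B [C [C [D ! [D ! [D false]]]] && [D ( [B [C [D s]]] )]]] || [C [C [D r]] && [D s]]]

s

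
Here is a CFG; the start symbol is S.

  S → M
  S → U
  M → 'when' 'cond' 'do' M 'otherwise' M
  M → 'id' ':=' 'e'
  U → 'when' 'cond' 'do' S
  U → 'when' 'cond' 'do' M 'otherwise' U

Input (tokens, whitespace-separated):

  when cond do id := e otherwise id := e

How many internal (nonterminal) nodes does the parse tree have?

[S [M when cond do [M id := e] otherwise [M id := e]]]

4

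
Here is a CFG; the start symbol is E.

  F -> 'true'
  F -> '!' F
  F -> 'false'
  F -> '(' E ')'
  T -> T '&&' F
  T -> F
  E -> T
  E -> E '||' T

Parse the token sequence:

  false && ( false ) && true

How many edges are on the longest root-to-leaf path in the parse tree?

[E [T [T [T [F false]] && [F ( [E [T [F false]]] )]] && [F true]]]

7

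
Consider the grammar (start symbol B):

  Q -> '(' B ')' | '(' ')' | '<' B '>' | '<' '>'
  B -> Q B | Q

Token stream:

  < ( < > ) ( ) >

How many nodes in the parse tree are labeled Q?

[B [Q < [B [Q ( [B [Q < >]] )] [B [Q ( )]]] >]]

4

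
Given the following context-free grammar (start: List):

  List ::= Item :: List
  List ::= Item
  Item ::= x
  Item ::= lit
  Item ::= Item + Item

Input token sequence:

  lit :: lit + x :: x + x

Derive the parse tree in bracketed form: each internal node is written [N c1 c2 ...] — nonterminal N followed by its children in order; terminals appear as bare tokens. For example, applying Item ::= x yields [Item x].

List
Item :: List
lit :: List
lit :: Item :: List
lit :: Item + Item :: List
lit :: lit + Item :: List
lit :: lit + x :: List
lit :: lit + x :: Item
lit :: lit + x :: Item + Item
lit :: lit + x :: x + Item
lit :: lit + x :: x + x

[List [Item lit] :: [List [Item [Item lit] + [Item x]] :: [List [Item [Item x] + [Item x]]]]]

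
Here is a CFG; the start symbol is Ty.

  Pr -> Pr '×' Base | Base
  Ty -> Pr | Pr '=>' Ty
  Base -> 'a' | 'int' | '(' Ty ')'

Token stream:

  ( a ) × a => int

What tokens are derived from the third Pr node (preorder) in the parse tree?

[Ty [Pr [Pr [Base ( [Ty [Pr [Base a]]] )]] × [Base a]] => [Ty [Pr [Base int]]]]

a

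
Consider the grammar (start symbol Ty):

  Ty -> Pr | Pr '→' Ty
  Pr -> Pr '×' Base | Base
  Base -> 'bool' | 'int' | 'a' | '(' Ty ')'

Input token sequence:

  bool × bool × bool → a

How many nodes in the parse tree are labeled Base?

[Ty [Pr [Pr [Pr [Base bool]] × [Base bool]] × [Base bool]] → [Ty [Pr [Base a]]]]

4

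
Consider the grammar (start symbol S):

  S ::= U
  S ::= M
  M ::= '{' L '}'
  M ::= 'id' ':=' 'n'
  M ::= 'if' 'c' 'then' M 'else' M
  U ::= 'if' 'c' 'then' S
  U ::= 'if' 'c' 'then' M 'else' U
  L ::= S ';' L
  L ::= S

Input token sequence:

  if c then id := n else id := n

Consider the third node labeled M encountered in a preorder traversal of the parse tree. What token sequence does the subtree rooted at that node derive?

id := n

[S [M if c then [M id := n] else [M id := n]]]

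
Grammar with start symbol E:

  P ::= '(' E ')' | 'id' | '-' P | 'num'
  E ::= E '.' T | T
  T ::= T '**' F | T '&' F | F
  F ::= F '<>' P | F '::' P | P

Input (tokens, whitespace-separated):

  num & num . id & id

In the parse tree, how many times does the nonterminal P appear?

4

[E [E [T [T [F [P num]]] & [F [P num]]]] . [T [T [F [P id]]] & [F [P id]]]]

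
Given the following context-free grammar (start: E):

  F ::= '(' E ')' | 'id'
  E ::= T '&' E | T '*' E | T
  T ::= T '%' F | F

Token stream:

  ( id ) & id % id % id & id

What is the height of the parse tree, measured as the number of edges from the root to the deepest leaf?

6

[E [T [F ( [E [T [F id]]] )]] & [E [T [T [T [F id]] % [F id]] % [F id]] & [E [T [F id]]]]]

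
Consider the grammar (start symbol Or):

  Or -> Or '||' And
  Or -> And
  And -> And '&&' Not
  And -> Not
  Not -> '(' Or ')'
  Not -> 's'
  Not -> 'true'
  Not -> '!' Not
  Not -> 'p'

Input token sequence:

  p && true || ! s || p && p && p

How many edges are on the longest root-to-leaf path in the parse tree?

[Or [Or [Or [And [And [Not p]] && [Not true]]] || [And [Not ! [Not s]]]] || [And [And [And [Not p]] && [Not p]] && [Not p]]]

6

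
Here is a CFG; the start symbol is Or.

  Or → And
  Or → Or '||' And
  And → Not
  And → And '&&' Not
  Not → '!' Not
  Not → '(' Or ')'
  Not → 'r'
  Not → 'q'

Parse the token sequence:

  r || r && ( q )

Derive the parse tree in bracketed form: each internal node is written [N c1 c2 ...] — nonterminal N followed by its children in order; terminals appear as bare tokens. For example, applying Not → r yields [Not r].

Or
Or || And
And || And
Not || And
r || And
r || And && Not
r || Not && Not
r || r && Not
r || r && ( Or )
r || r && ( And )
r || r && ( Not )
r || r && ( q )

[Or [Or [And [Not r]]] || [And [And [Not r]] && [Not ( [Or [And [Not q]]] )]]]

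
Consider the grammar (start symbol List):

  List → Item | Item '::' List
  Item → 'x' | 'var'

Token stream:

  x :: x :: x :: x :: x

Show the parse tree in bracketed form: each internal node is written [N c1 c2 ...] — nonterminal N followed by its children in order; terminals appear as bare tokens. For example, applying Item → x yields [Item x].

List
Item :: List
x :: List
x :: Item :: List
x :: x :: List
x :: x :: Item :: List
x :: x :: x :: List
x :: x :: x :: Item :: List
x :: x :: x :: x :: List
x :: x :: x :: x :: Item
x :: x :: x :: x :: x

[List [Item x] :: [List [Item x] :: [List [Item x] :: [List [Item x] :: [List [Item x]]]]]]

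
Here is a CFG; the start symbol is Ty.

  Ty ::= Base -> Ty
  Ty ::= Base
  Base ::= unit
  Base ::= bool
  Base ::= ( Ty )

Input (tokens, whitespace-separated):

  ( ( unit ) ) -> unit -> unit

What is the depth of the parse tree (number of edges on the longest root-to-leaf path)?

6

[Ty [Base ( [Ty [Base ( [Ty [Base unit]] )]] )] -> [Ty [Base unit] -> [Ty [Base unit]]]]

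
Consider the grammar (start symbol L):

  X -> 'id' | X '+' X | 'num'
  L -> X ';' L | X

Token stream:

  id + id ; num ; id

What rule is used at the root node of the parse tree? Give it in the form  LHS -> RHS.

[L [X [X id] + [X id]] ; [L [X num] ; [L [X id]]]]

L -> X ';' L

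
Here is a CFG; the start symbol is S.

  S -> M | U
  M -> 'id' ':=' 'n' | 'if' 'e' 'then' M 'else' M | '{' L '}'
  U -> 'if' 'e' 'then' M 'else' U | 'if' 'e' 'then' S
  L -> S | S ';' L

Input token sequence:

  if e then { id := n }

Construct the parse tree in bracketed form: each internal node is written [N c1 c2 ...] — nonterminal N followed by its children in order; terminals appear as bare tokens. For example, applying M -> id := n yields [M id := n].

S
U
if e then S
if e then M
if e then { L }
if e then { S }
if e then { M }
if e then { id := n }

[S [U if e then [S [M { [L [S [M id := n]]] }]]]]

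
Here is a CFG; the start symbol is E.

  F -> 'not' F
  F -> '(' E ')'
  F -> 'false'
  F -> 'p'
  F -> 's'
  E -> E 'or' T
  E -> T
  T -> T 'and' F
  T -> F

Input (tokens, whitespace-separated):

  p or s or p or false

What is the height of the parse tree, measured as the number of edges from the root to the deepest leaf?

6

[E [E [E [E [T [F p]]] or [T [F s]]] or [T [F p]]] or [T [F false]]]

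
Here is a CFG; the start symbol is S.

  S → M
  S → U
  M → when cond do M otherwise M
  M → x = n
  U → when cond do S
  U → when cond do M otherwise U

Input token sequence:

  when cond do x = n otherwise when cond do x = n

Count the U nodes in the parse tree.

[S [U when cond do [M x = n] otherwise [U when cond do [S [M x = n]]]]]

2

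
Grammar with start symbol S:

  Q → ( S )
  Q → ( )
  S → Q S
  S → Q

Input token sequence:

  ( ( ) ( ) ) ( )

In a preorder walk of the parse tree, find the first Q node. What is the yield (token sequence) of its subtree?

( ( ) ( ) )

[S [Q ( [S [Q ( )] [S [Q ( )]]] )] [S [Q ( )]]]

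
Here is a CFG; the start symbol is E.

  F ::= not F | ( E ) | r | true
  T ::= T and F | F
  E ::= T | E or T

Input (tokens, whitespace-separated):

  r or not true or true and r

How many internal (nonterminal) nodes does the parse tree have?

12

[E [E [E [T [F r]]] or [T [F not [F true]]]] or [T [T [F true]] and [F r]]]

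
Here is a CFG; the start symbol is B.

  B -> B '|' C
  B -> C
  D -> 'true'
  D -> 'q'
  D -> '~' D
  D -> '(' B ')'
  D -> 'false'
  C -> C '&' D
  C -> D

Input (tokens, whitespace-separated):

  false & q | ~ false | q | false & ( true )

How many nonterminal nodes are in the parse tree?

[B [B [B [B [C [C [D false]] & [D q]]] | [C [D ~ [D false]]]] | [C [D q]]] | [C [C [D false]] & [D ( [B [C [D true]]] )]]]

20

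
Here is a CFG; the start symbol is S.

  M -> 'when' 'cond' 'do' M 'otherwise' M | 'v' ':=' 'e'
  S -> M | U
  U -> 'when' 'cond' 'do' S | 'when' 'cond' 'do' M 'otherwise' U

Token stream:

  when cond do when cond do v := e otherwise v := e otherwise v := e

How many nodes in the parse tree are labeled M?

[S [M when cond do [M when cond do [M v := e] otherwise [M v := e]] otherwise [M v := e]]]

5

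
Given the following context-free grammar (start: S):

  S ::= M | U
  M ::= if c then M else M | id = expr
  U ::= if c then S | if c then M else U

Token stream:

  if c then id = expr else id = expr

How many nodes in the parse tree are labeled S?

1

[S [M if c then [M id = expr] else [M id = expr]]]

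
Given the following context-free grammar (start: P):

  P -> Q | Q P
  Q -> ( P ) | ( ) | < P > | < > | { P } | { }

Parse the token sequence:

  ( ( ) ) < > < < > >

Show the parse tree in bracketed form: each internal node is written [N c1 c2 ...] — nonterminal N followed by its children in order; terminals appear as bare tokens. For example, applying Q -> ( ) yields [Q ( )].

[P [Q ( [P [Q ( )]] )] [P [Q < >] [P [Q < [P [Q < >]] >]]]]

P
Q P
( P ) P
( Q ) P
( ( ) ) P
( ( ) ) Q P
( ( ) ) < > P
( ( ) ) < > Q
( ( ) ) < > < P >
( ( ) ) < > < Q >
( ( ) ) < > < < > >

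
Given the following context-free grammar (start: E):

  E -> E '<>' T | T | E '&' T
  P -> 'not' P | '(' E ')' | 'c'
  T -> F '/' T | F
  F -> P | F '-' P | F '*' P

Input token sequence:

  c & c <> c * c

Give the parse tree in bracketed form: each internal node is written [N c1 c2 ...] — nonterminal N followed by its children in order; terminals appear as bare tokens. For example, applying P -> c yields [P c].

[E [E [E [T [F [P c]]]] & [T [F [P c]]]] <> [T [F [F [P c]] * [P c]]]]

E
E <> T
E & T <> T
T & T <> T
F & T <> T
P & T <> T
c & T <> T
c & F <> T
c & P <> T
c & c <> T
c & c <> F
c & c <> F * P
c & c <> P * P
c & c <> c * P
c & c <> c * c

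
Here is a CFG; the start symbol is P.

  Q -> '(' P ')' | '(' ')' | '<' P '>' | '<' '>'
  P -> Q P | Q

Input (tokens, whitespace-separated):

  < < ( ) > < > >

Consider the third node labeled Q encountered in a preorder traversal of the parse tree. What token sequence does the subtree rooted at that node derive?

( )

[P [Q < [P [Q < [P [Q ( )]] >] [P [Q < >]]] >]]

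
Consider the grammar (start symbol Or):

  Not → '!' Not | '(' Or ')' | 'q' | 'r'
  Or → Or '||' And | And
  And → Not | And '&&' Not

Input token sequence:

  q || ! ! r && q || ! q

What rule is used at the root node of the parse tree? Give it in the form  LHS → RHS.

Or → Or '||' And

[Or [Or [Or [And [Not q]]] || [And [And [Not ! [Not ! [Not r]]]] && [Not q]]] || [And [Not ! [Not q]]]]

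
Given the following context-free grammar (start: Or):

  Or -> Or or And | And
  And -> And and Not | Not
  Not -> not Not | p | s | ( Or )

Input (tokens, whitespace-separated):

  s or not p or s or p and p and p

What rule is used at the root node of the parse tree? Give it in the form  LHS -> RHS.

Or -> Or or And

[Or [Or [Or [Or [And [Not s]]] or [And [Not not [Not p]]]] or [And [Not s]]] or [And [And [And [Not p]] and [Not p]] and [Not p]]]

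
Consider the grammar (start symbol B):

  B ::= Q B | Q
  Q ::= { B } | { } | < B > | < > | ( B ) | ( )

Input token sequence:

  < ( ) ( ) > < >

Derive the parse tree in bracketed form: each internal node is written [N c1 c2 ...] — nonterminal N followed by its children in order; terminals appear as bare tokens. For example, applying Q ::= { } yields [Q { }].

[B [Q < [B [Q ( )] [B [Q ( )]]] >] [B [Q < >]]]

B
Q B
< B > B
< Q B > B
< ( ) B > B
< ( ) Q > B
< ( ) ( ) > B
< ( ) ( ) > Q
< ( ) ( ) > < >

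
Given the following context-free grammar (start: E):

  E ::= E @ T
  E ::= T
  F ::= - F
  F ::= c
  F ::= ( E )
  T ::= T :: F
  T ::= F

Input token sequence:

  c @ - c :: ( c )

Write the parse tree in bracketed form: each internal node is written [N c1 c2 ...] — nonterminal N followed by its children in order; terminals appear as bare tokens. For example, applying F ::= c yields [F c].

[E [E [T [F c]]] @ [T [T [F - [F c]]] :: [F ( [E [T [F c]]] )]]]

E
E @ T
T @ T
F @ T
c @ T
c @ T :: F
c @ F :: F
c @ - F :: F
c @ - c :: F
c @ - c :: ( E )
c @ - c :: ( T )
c @ - c :: ( F )
c @ - c :: ( c )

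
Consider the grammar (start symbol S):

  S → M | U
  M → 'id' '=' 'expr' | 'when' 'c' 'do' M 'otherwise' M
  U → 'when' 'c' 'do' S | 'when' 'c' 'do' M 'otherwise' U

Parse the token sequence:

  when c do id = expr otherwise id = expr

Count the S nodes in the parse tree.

1

[S [M when c do [M id = expr] otherwise [M id = expr]]]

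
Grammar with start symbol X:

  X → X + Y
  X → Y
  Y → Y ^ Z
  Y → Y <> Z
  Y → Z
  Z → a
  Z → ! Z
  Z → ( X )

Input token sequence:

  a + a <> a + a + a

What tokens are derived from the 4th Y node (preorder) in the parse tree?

a

[X [X [X [X [Y [Z a]]] + [Y [Y [Z a]] <> [Z a]]] + [Y [Z a]]] + [Y [Z a]]]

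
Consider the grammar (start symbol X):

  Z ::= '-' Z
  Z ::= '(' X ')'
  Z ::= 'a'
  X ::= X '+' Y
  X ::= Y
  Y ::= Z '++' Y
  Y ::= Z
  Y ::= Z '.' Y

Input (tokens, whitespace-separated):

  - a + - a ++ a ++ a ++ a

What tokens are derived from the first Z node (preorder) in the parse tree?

[X [X [Y [Z - [Z a]]]] + [Y [Z - [Z a]] ++ [Y [Z a] ++ [Y [Z a] ++ [Y [Z a]]]]]]

- a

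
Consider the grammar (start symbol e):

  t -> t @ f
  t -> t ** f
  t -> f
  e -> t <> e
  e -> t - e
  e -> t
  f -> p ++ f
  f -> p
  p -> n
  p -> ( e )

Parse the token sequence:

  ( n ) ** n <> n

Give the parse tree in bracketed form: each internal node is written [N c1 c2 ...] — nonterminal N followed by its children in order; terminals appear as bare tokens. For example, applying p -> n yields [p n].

e
t <> e
t ** f <> e
f ** f <> e
p ** f <> e
( e ) ** f <> e
( t ) ** f <> e
( f ) ** f <> e
( p ) ** f <> e
( n ) ** f <> e
( n ) ** p <> e
( n ) ** n <> e
( n ) ** n <> t
( n ) ** n <> f
( n ) ** n <> p
( n ) ** n <> n

[e [t [t [f [p ( [e [t [f [p n]]]] )]]] ** [f [p n]]] <> [e [t [f [p n]]]]]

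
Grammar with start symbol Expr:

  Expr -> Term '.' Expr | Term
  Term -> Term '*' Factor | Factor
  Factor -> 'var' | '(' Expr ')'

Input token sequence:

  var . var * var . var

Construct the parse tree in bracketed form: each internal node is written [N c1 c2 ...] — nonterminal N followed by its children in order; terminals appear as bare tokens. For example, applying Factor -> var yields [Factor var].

Expr
Term . Expr
Factor . Expr
var . Expr
var . Term . Expr
var . Term * Factor . Expr
var . Factor * Factor . Expr
var . var * Factor . Expr
var . var * var . Expr
var . var * var . Term
var . var * var . Factor
var . var * var . var

[Expr [Term [Factor var]] . [Expr [Term [Term [Factor var]] * [Factor var]] . [Expr [Term [Factor var]]]]]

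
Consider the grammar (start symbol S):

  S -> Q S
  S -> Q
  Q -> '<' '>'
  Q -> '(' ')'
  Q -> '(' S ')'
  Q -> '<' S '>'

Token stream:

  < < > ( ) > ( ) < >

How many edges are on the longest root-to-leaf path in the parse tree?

[S [Q < [S [Q < >] [S [Q ( )]]] >] [S [Q ( )] [S [Q < >]]]]

5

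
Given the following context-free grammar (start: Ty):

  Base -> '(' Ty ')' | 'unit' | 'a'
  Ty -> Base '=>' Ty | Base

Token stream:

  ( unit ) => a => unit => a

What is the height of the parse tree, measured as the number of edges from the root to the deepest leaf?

[Ty [Base ( [Ty [Base unit]] )] => [Ty [Base a] => [Ty [Base unit] => [Ty [Base a]]]]]

5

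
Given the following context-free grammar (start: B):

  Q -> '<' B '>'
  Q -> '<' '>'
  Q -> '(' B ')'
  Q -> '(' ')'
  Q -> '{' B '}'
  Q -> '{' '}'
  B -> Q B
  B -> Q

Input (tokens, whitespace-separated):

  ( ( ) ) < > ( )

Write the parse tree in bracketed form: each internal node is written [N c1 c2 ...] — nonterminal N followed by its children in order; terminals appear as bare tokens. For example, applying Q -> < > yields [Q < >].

[B [Q ( [B [Q ( )]] )] [B [Q < >] [B [Q ( )]]]]

B
Q B
( B ) B
( Q ) B
( ( ) ) B
( ( ) ) Q B
( ( ) ) < > B
( ( ) ) < > Q
( ( ) ) < > ( )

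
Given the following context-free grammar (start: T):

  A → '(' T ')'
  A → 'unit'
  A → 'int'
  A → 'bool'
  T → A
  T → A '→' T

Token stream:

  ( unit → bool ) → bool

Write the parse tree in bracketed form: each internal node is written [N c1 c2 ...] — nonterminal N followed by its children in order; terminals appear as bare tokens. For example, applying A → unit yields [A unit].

T
A → T
( T ) → T
( A → T ) → T
( unit → T ) → T
( unit → A ) → T
( unit → bool ) → T
( unit → bool ) → A
( unit → bool ) → bool

[T [A ( [T [A unit] → [T [A bool]]] )] → [T [A bool]]]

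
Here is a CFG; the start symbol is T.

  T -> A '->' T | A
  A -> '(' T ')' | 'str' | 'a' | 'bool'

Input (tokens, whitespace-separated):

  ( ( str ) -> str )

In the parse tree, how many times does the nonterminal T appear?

[T [A ( [T [A ( [T [A str]] )] -> [T [A str]]] )]]

4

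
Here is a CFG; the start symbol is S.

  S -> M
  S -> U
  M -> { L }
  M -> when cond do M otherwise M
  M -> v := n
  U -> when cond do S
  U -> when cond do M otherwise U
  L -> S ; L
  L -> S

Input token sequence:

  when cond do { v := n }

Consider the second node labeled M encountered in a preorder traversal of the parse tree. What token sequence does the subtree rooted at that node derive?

v := n

[S [U when cond do [S [M { [L [S [M v := n]]] }]]]]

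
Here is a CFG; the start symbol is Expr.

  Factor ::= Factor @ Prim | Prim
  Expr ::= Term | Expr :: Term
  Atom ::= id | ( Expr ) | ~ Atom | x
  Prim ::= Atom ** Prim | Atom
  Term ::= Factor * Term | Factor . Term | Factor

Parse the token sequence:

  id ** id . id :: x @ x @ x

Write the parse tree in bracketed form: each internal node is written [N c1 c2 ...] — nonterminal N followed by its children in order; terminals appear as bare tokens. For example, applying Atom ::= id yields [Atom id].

Expr
Expr :: Term
Term :: Term
Factor . Term :: Term
Prim . Term :: Term
Atom ** Prim . Term :: Term
id ** Prim . Term :: Term
id ** Atom . Term :: Term
id ** id . Term :: Term
id ** id . Factor :: Term
id ** id . Prim :: Term
id ** id . Atom :: Term
id ** id . id :: Term
id ** id . id :: Factor
id ** id . id :: Factor @ Prim
id ** id . id :: Factor @ Prim @ Prim
id ** id . id :: Prim @ Prim @ Prim
id ** id . id :: Atom @ Prim @ Prim
id ** id . id :: x @ Prim @ Prim
id ** id . id :: x @ Atom @ Prim
id ** id . id :: x @ x @ Prim
id ** id . id :: x @ x @ Atom
id ** id . id :: x @ x @ x

[Expr [Expr [Term [Factor [Prim [Atom id] ** [Prim [Atom id]]]] . [Term [Factor [Prim [Atom id]]]]]] :: [Term [Factor [Factor [Factor [Prim [Atom x]]] @ [Prim [Atom x]]] @ [Prim [Atom x]]]]]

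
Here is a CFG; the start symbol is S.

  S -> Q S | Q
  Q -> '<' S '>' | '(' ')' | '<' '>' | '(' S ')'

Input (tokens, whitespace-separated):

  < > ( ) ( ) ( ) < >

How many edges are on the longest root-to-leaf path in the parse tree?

[S [Q < >] [S [Q ( )] [S [Q ( )] [S [Q ( )] [S [Q < >]]]]]]

6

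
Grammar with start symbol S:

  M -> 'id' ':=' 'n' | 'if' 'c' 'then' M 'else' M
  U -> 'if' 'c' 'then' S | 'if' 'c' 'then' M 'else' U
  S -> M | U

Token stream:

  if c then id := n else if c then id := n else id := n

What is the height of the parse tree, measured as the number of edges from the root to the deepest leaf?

4

[S [M if c then [M id := n] else [M if c then [M id := n] else [M id := n]]]]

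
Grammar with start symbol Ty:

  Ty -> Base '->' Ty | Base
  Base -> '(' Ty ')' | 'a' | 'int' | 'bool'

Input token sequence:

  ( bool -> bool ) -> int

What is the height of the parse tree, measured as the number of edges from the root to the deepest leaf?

5

[Ty [Base ( [Ty [Base bool] -> [Ty [Base bool]]] )] -> [Ty [Base int]]]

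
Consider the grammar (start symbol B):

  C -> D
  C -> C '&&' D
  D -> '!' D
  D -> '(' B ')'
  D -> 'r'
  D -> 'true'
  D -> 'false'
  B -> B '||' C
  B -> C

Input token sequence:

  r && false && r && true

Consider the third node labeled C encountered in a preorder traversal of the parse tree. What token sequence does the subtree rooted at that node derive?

r && false

[B [C [C [C [C [D r]] && [D false]] && [D r]] && [D true]]]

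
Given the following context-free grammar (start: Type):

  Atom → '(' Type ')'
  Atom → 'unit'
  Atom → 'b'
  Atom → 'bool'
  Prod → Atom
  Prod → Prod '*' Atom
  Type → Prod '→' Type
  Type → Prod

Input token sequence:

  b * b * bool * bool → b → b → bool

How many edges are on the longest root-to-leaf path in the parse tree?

6

[Type [Prod [Prod [Prod [Prod [Atom b]] * [Atom b]] * [Atom bool]] * [Atom bool]] → [Type [Prod [Atom b]] → [Type [Prod [Atom b]] → [Type [Prod [Atom bool]]]]]]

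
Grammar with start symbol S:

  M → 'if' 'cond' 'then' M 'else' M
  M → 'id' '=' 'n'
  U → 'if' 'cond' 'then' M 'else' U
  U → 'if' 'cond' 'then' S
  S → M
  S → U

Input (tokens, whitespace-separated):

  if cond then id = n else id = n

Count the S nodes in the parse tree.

1

[S [M if cond then [M id = n] else [M id = n]]]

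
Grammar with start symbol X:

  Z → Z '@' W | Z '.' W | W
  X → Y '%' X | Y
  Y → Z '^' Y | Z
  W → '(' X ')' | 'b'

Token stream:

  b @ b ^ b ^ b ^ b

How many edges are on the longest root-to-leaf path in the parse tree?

7

[X [Y [Z [Z [W b]] @ [W b]] ^ [Y [Z [W b]] ^ [Y [Z [W b]] ^ [Y [Z [W b]]]]]]]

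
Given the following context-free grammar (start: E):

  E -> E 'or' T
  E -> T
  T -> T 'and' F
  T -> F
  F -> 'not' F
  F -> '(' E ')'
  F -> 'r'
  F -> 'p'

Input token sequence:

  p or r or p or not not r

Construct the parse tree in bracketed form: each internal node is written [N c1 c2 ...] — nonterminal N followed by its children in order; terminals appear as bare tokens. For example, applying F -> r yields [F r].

E
E or T
E or T or T
E or T or T or T
T or T or T or T
F or T or T or T
p or T or T or T
p or F or T or T
p or r or T or T
p or r or F or T
p or r or p or T
p or r or p or F
p or r or p or not F
p or r or p or not not F
p or r or p or not not r

[E [E [E [E [T [F p]]] or [T [F r]]] or [T [F p]]] or [T [F not [F not [F r]]]]]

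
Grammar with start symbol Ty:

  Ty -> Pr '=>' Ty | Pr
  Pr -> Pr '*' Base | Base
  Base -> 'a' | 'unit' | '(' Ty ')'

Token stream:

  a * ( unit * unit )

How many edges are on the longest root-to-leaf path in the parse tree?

7

[Ty [Pr [Pr [Base a]] * [Base ( [Ty [Pr [Pr [Base unit]] * [Base unit]]] )]]]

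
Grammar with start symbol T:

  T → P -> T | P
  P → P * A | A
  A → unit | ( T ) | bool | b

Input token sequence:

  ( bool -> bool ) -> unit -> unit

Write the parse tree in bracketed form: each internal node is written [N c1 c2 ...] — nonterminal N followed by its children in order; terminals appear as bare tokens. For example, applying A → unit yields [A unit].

T
P -> T
A -> T
( T ) -> T
( P -> T ) -> T
( A -> T ) -> T
( bool -> T ) -> T
( bool -> P ) -> T
( bool -> A ) -> T
( bool -> bool ) -> T
( bool -> bool ) -> P -> T
( bool -> bool ) -> A -> T
( bool -> bool ) -> unit -> T
( bool -> bool ) -> unit -> P
( bool -> bool ) -> unit -> A
( bool -> bool ) -> unit -> unit

[T [P [A ( [T [P [A bool]] -> [T [P [A bool]]]] )]] -> [T [P [A unit]] -> [T [P [A unit]]]]]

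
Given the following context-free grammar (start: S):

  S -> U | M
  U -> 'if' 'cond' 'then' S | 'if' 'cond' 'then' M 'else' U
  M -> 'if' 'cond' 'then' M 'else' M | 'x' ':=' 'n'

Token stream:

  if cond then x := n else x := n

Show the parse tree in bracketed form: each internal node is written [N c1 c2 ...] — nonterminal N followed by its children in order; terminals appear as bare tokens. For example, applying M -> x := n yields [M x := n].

S
M
if cond then M else M
if cond then x := n else M
if cond then x := n else x := n

[S [M if cond then [M x := n] else [M x := n]]]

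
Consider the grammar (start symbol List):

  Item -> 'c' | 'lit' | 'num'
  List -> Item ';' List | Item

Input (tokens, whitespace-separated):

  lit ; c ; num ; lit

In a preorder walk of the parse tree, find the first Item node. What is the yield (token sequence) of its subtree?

[List [Item lit] ; [List [Item c] ; [List [Item num] ; [List [Item lit]]]]]

lit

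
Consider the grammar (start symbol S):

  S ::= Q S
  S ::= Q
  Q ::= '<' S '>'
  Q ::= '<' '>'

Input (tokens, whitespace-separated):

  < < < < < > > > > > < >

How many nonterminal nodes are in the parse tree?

12

[S [Q < [S [Q < [S [Q < [S [Q < [S [Q < >]] >]] >]] >]] >] [S [Q < >]]]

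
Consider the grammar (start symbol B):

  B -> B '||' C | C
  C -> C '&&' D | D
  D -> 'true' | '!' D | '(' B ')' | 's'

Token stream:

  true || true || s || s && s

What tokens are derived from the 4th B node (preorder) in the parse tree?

[B [B [B [B [C [D true]]] || [C [D true]]] || [C [D s]]] || [C [C [D s]] && [D s]]]

true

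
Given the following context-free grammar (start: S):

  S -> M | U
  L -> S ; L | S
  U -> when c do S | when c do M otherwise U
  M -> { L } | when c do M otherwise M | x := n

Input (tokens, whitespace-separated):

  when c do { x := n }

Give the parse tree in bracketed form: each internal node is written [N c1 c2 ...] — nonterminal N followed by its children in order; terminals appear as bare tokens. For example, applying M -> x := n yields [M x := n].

S
U
when c do S
when c do M
when c do { L }
when c do { S }
when c do { M }
when c do { x := n }

[S [U when c do [S [M { [L [S [M x := n]]] }]]]]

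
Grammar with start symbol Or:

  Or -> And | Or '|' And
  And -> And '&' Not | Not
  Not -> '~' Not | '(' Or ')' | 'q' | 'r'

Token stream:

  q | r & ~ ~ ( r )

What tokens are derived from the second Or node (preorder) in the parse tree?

q

[Or [Or [And [Not q]]] | [And [And [Not r]] & [Not ~ [Not ~ [Not ( [Or [And [Not r]]] )]]]]]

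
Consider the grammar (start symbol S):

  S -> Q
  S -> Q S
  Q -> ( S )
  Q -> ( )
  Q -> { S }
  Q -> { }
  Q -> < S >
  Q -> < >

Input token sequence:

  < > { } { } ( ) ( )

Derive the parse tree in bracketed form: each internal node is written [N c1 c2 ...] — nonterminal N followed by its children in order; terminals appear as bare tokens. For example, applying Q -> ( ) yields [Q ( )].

[S [Q < >] [S [Q { }] [S [Q { }] [S [Q ( )] [S [Q ( )]]]]]]

S
Q S
< > S
< > Q S
< > { } S
< > { } Q S
< > { } { } S
< > { } { } Q S
< > { } { } ( ) S
< > { } { } ( ) Q
< > { } { } ( ) ( )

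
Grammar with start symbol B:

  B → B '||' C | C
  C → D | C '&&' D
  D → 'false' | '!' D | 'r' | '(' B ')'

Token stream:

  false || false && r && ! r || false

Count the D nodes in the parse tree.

6

[B [B [B [C [D false]]] || [C [C [C [D false]] && [D r]] && [D ! [D r]]]] || [C [D false]]]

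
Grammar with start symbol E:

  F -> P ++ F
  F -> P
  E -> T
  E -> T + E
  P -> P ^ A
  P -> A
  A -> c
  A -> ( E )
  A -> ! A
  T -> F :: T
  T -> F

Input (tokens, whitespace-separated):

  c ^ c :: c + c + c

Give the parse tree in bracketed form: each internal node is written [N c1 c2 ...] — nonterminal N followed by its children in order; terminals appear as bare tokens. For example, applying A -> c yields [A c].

E
T + E
F :: T + E
P :: T + E
P ^ A :: T + E
A ^ A :: T + E
c ^ A :: T + E
c ^ c :: T + E
c ^ c :: F + E
c ^ c :: P + E
c ^ c :: A + E
c ^ c :: c + E
c ^ c :: c + T + E
c ^ c :: c + F + E
c ^ c :: c + P + E
c ^ c :: c + A + E
c ^ c :: c + c + E
c ^ c :: c + c + T
c ^ c :: c + c + F
c ^ c :: c + c + P
c ^ c :: c + c + A
c ^ c :: c + c + c

[E [T [F [P [P [A c]] ^ [A c]]] :: [T [F [P [A c]]]]] + [E [T [F [P [A c]]]] + [E [T [F [P [A c]]]]]]]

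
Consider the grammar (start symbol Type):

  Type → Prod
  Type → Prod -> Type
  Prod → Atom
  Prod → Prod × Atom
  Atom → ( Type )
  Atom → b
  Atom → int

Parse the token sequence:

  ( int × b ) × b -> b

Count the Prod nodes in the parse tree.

5

[Type [Prod [Prod [Atom ( [Type [Prod [Prod [Atom int]] × [Atom b]]] )]] × [Atom b]] -> [Type [Prod [Atom b]]]]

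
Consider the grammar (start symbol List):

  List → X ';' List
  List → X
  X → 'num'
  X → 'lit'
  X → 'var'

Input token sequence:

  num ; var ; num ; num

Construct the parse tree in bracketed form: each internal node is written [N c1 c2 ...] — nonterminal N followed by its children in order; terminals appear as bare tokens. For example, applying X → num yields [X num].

[List [X num] ; [List [X var] ; [List [X num] ; [List [X num]]]]]

List
X ; List
num ; List
num ; X ; List
num ; var ; List
num ; var ; X ; List
num ; var ; num ; List
num ; var ; num ; X
num ; var ; num ; num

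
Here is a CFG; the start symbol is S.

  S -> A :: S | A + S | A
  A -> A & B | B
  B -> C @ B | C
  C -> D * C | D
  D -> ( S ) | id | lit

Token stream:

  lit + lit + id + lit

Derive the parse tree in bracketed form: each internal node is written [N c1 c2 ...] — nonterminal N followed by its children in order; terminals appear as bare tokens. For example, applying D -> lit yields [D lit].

S
A + S
B + S
C + S
D + S
lit + S
lit + A + S
lit + B + S
lit + C + S
lit + D + S
lit + lit + S
lit + lit + A + S
lit + lit + B + S
lit + lit + C + S
lit + lit + D + S
lit + lit + id + S
lit + lit + id + A
lit + lit + id + B
lit + lit + id + C
lit + lit + id + D
lit + lit + id + lit

[S [A [B [C [D lit]]]] + [S [A [B [C [D lit]]]] + [S [A [B [C [D id]]]] + [S [A [B [C [D lit]]]]]]]]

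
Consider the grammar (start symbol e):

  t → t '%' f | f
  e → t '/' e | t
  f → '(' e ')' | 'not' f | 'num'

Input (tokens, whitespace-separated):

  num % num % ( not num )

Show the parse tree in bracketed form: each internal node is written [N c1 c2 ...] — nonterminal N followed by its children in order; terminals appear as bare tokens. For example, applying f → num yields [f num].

e
t
t % f
t % f % f
f % f % f
num % f % f
num % num % f
num % num % ( e )
num % num % ( t )
num % num % ( f )
num % num % ( not f )
num % num % ( not num )

[e [t [t [t [f num]] % [f num]] % [f ( [e [t [f not [f num]]]] )]]]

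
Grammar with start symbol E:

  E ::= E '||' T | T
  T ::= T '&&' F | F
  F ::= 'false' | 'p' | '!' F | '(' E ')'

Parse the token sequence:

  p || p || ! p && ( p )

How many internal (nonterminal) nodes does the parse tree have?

[E [E [E [T [F p]]] || [T [F p]]] || [T [T [F ! [F p]]] && [F ( [E [T [F p]]] )]]]

15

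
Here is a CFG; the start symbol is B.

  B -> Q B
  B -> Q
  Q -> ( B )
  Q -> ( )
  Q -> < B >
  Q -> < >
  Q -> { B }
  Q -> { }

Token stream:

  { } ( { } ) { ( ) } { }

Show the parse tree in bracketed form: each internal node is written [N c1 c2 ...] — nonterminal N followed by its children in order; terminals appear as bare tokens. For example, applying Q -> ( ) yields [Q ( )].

[B [Q { }] [B [Q ( [B [Q { }]] )] [B [Q { [B [Q ( )]] }] [B [Q { }]]]]]

B
Q B
{ } B
{ } Q B
{ } ( B ) B
{ } ( Q ) B
{ } ( { } ) B
{ } ( { } ) Q B
{ } ( { } ) { B } B
{ } ( { } ) { Q } B
{ } ( { } ) { ( ) } B
{ } ( { } ) { ( ) } Q
{ } ( { } ) { ( ) } { }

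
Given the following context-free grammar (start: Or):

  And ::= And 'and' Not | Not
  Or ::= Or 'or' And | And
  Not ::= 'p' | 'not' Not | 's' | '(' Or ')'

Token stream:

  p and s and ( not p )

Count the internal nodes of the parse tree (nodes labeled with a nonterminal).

[Or [And [And [And [Not p]] and [Not s]] and [Not ( [Or [And [Not not [Not p]]]] )]]]

11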